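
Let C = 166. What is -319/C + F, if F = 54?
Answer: 8645/166 ≈ 52.078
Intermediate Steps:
-319/C + F = -319/166 + 54 = 8645/166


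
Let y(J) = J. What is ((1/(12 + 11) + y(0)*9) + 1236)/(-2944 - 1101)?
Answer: -28429/93035 ≈ -0.30557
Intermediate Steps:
((1/(12 + 11) + y(0)*9) + 1236)/(-2944 - 1101) = ((1/(12 + 11) + 0*9) + 1236)/(-2944 - 1101) = ((1/23 + 0) + 1236)/(-4045) = ((1/23 + 0) + 1236)*(-1/4045) = (1/23 + 1236)*(-1/4045) = (28429/23)*(-1/4045) = -28429/93035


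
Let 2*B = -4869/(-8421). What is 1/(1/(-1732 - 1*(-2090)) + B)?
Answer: 502453/146662 ≈ 3.4259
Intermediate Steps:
B = 1623/5614 (B = (-4869/(-8421))/2 = (-4869*(-1/8421))/2 = (1/2)*(1623/2807) = 1623/5614 ≈ 0.28910)
1/(1/(-1732 - 1*(-2090)) + B) = 1/(1/(-1732 - 1*(-2090)) + 1623/5614) = 1/(1/(-1732 + 2090) + 1623/5614) = 1/(1/358 + 1623/5614) = 1/(146662/502453) = 502453/146662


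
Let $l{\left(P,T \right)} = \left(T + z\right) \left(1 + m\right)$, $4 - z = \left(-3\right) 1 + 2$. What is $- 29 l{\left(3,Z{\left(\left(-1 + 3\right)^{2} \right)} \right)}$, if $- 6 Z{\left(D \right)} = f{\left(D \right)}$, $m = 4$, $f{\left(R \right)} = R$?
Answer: $- \frac{1885}{3} \approx -628.33$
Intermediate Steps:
$Z{\left(D \right)} = - \frac{D}{6}$
$z = 5$ ($z = 4 - \left(\left(-3\right) 1 + 2\right) = 4 - \left(-3 + 2\right) = 4 - -1 = 4 + 1 = 5$)
$l{\left(P,T \right)} = 25 + 5 T$ ($l{\left(P,T \right)} = \left(T + 5\right) \left(1 + 4\right) = \left(5 + T\right) 5 = 25 + 5 T$)
$- 29 l{\left(3,Z{\left(\left(-1 + 3\right)^{2} \right)} \right)} = - 29 \left(25 + 5 \left(- \frac{\left(-1 + 3\right)^{2}}{6}\right)\right) = - 29 \left(25 + 5 \left(- \frac{2^{2}}{6}\right)\right) = - 29 \left(25 + 5 \left(\left(- \frac{1}{6}\right) 4\right)\right) = - 29 \left(25 + 5 \left(- \frac{2}{3}\right)\right) = - 29 \left(25 - \frac{10}{3}\right) = \left(-29\right) \frac{65}{3} = - \frac{1885}{3}$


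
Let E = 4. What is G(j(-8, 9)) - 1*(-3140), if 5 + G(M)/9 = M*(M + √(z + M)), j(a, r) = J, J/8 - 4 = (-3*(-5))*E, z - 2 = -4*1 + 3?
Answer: 2362391 + 13824*√57 ≈ 2.4668e+6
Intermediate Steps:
z = 1 (z = 2 + (-4*1 + 3) = 2 + (-4 + 3) = 2 - 1 = 1)
J = 512 (J = 32 + 8*(-3*(-5)*4) = 32 + 8*(15*4) = 32 + 8*60 = 32 + 480 = 512)
j(a, r) = 512
G(M) = -45 + 9*M*(M + √(1 + M)) (G(M) = -45 + 9*(M*(M + √(1 + M))) = -45 + 9*M*(M + √(1 + M)))
G(j(-8, 9)) - 1*(-3140) = (-45 + 9*512² + 9*512*√(1 + 512)) - 1*(-3140) = (-45 + 9*262144 + 9*512*√513) + 3140 = (-45 + 2359296 + 9*512*(3*√57)) + 3140 = (-45 + 2359296 + 13824*√57) + 3140 = (2359251 + 13824*√57) + 3140 = 2362391 + 13824*√57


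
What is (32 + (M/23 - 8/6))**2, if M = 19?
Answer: 4721929/4761 ≈ 991.79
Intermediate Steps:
(32 + (M/23 - 8/6))**2 = (32 + (19/23 - 8/6))**2 = (32 + (19*(1/23) - 8*1/6))**2 = (32 + (19/23 - 4/3))**2 = (32 - 35/69)**2 = (2173/69)**2 = 4721929/4761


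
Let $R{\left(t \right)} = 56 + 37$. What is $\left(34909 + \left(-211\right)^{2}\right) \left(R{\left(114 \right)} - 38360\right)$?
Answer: $-3039547810$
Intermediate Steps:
$R{\left(t \right)} = 93$
$\left(34909 + \left(-211\right)^{2}\right) \left(R{\left(114 \right)} - 38360\right) = \left(34909 + \left(-211\right)^{2}\right) \left(93 - 38360\right) = \left(34909 + 44521\right) \left(-38267\right) = 79430 \left(-38267\right) = -3039547810$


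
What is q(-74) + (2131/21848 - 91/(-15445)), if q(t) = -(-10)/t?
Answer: -395857669/12485367320 ≈ -0.031706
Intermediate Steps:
q(t) = 10/t
q(-74) + (2131/21848 - 91/(-15445)) = 10/(-74) + (2131/21848 - 91/(-15445)) = 10*(-1/74) + (2131*(1/21848) - 91*(-1/15445)) = -5/37 + (2131/21848 + 91/15445) = -5/37 + 34901463/337442360 = -395857669/12485367320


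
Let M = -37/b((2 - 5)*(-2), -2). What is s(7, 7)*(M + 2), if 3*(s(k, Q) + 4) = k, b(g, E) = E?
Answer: -205/6 ≈ -34.167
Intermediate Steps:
s(k, Q) = -4 + k/3
M = 37/2 (M = -37/(-2) = -37*(-½) = 37/2 ≈ 18.500)
s(7, 7)*(M + 2) = (-4 + (⅓)*7)*(37/2 + 2) = (-4 + 7/3)*(41/2) = -5/3*41/2 = -205/6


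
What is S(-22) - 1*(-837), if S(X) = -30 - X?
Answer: 829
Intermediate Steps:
S(-22) - 1*(-837) = (-30 - 1*(-22)) - 1*(-837) = (-30 + 22) + 837 = -8 + 837 = 829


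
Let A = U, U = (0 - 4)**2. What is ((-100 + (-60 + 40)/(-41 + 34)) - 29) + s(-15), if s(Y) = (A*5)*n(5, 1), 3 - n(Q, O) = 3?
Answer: -883/7 ≈ -126.14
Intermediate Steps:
n(Q, O) = 0 (n(Q, O) = 3 - 1*3 = 3 - 3 = 0)
U = 16 (U = (-4)**2 = 16)
A = 16
s(Y) = 0 (s(Y) = (16*5)*0 = 80*0 = 0)
((-100 + (-60 + 40)/(-41 + 34)) - 29) + s(-15) = ((-100 + (-60 + 40)/(-41 + 34)) - 29) + 0 = ((-100 - 20/(-7)) - 29) + 0 = ((-100 - 20*(-1/7)) - 29) + 0 = ((-100 + 20/7) - 29) + 0 = (-680/7 - 29) + 0 = -883/7 + 0 = -883/7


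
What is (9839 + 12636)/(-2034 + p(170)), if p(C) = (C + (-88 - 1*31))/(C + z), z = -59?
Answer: -831575/75241 ≈ -11.052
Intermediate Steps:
p(C) = (-119 + C)/(-59 + C) (p(C) = (C + (-88 - 1*31))/(C - 59) = (C + (-88 - 31))/(-59 + C) = (C - 119)/(-59 + C) = (-119 + C)/(-59 + C))
(9839 + 12636)/(-2034 + p(170)) = (9839 + 12636)/(-2034 + (-119 + 170)/(-59 + 170)) = 22475/(-2034 + 51/111) = 22475/(-2034 + (1/111)*51) = 22475/(-2034 + 17/37) = 22475/(-75241/37) = 22475*(-37/75241) = -831575/75241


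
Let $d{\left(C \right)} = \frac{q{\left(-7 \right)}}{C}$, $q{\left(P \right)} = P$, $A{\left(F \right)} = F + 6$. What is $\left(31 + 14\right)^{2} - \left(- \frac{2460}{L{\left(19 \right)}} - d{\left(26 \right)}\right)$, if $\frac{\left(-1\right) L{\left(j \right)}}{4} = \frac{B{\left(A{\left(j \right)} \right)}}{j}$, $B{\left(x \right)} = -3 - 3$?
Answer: $\frac{51639}{13} \approx 3972.2$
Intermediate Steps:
$A{\left(F \right)} = 6 + F$
$B{\left(x \right)} = -6$
$L{\left(j \right)} = \frac{24}{j}$ ($L{\left(j \right)} = - 4 \left(- \frac{6}{j}\right) = \frac{24}{j}$)
$d{\left(C \right)} = - \frac{7}{C}$
$\left(31 + 14\right)^{2} - \left(- \frac{2460}{L{\left(19 \right)}} - d{\left(26 \right)}\right) = \left(31 + 14\right)^{2} - \left(- \frac{2460}{24 \cdot \frac{1}{19}} - - \frac{7}{26}\right) = 45^{2} - \left(- \frac{2460}{24 \cdot \frac{1}{19}} - \left(-7\right) \frac{1}{26}\right) = 2025 - \left(- \frac{2460}{\frac{24}{19}} - - \frac{7}{26}\right) = 2025 - \left(\left(-2460\right) \frac{19}{24} + \frac{7}{26}\right) = 2025 - \left(- \frac{3895}{2} + \frac{7}{26}\right) = 2025 - - \frac{25314}{13} = 2025 + \frac{25314}{13} = \frac{51639}{13}$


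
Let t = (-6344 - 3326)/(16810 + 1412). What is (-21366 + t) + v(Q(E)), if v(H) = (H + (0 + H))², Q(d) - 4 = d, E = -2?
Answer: -194524685/9111 ≈ -21351.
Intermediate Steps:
t = -4835/9111 (t = -9670/18222 = -9670*1/18222 = -4835/9111 ≈ -0.53068)
Q(d) = 4 + d
v(H) = 4*H² (v(H) = (H + H)² = (2*H)² = 4*H²)
(-21366 + t) + v(Q(E)) = (-21366 - 4835/9111) + 4*(4 - 2)² = -194670461/9111 + 4*2² = -194670461/9111 + 4*4 = -194670461/9111 + 16 = -194524685/9111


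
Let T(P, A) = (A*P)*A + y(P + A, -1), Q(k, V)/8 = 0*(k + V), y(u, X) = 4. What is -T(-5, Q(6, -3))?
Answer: -4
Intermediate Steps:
Q(k, V) = 0 (Q(k, V) = 8*(0*(k + V)) = 8*(0*(V + k)) = 8*0 = 0)
T(P, A) = 4 + P*A² (T(P, A) = (A*P)*A + 4 = P*A² + 4 = 4 + P*A²)
-T(-5, Q(6, -3)) = -(4 - 5*0²) = -(4 - 5*0) = -(4 + 0) = -1*4 = -4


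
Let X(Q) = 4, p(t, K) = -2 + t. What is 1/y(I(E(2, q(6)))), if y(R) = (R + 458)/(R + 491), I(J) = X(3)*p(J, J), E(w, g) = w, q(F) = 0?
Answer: 491/458 ≈ 1.0721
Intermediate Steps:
I(J) = -8 + 4*J (I(J) = 4*(-2 + J) = -8 + 4*J)
y(R) = (458 + R)/(491 + R)
1/y(I(E(2, q(6)))) = 1/((458 + (-8 + 4*2))/(491 + (-8 + 4*2))) = 1/((458 + (-8 + 8))/(491 + (-8 + 8))) = 1/((458 + 0)/(491 + 0)) = 1/(458/491) = 491/458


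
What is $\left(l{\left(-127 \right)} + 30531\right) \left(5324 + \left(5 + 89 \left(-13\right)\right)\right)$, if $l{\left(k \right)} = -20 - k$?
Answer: $127821736$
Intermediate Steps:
$\left(l{\left(-127 \right)} + 30531\right) \left(5324 + \left(5 + 89 \left(-13\right)\right)\right) = \left(\left(-20 - -127\right) + 30531\right) \left(5324 + \left(5 + 89 \left(-13\right)\right)\right) = \left(\left(-20 + 127\right) + 30531\right) \left(5324 + \left(5 - 1157\right)\right) = \left(107 + 30531\right) \left(5324 - 1152\right) = 30638 \cdot 4172 = 127821736$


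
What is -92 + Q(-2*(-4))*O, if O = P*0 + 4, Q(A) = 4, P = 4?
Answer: -76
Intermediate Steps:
O = 4 (O = 4*0 + 4 = 0 + 4 = 4)
-92 + Q(-2*(-4))*O = -92 + 4*4 = -92 + 16 = -76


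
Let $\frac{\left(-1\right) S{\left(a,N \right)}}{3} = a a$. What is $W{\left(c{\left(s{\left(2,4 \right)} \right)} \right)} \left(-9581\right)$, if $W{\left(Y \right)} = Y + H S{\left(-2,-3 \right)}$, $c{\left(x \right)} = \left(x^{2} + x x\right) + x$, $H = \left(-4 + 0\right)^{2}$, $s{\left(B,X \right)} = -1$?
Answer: $1829971$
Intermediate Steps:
$S{\left(a,N \right)} = - 3 a^{2}$ ($S{\left(a,N \right)} = - 3 a a = - 3 a^{2}$)
$H = 16$ ($H = \left(-4\right)^{2} = 16$)
$c{\left(x \right)} = x + 2 x^{2}$ ($c{\left(x \right)} = \left(x^{2} + x^{2}\right) + x = 2 x^{2} + x = x + 2 x^{2}$)
$W{\left(Y \right)} = -192 + Y$ ($W{\left(Y \right)} = Y + 16 \left(- 3 \left(-2\right)^{2}\right) = Y + 16 \left(\left(-3\right) 4\right) = Y + 16 \left(-12\right) = Y - 192 = -192 + Y$)
$W{\left(c{\left(s{\left(2,4 \right)} \right)} \right)} \left(-9581\right) = \left(-192 - \left(1 + 2 \left(-1\right)\right)\right) \left(-9581\right) = \left(-192 - \left(1 - 2\right)\right) \left(-9581\right) = \left(-192 - -1\right) \left(-9581\right) = \left(-192 + 1\right) \left(-9581\right) = \left(-191\right) \left(-9581\right) = 1829971$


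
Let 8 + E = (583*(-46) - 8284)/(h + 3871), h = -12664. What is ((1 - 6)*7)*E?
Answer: 1233470/8793 ≈ 140.28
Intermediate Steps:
E = -35242/8793 (E = -8 + (583*(-46) - 8284)/(-12664 + 3871) = -8 + (-26818 - 8284)/(-8793) = -8 - 35102*(-1/8793) = -8 + 35102/8793 = -35242/8793 ≈ -4.0080)
((1 - 6)*7)*E = ((1 - 6)*7)*(-35242/8793) = -5*7*(-35242/8793) = -35*(-35242/8793) = 1233470/8793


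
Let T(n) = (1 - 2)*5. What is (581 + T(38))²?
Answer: 331776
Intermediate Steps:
T(n) = -5 (T(n) = -1*5 = -5)
(581 + T(38))² = (581 - 5)² = 576² = 331776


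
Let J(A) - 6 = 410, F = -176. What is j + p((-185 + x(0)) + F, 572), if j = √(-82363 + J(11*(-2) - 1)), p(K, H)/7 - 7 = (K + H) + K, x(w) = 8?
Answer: -889 + 19*I*√227 ≈ -889.0 + 286.26*I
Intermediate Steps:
p(K, H) = 49 + 7*H + 14*K (p(K, H) = 49 + 7*((K + H) + K) = 49 + 7*((H + K) + K) = 49 + 7*(H + 2*K) = 49 + (7*H + 14*K) = 49 + 7*H + 14*K)
J(A) = 416 (J(A) = 6 + 410 = 416)
j = 19*I*√227 (j = √(-82363 + 416) = √(-81947) = 19*I*√227 ≈ 286.26*I)
j + p((-185 + x(0)) + F, 572) = 19*I*√227 + (49 + 7*572 + 14*((-185 + 8) - 176)) = 19*I*√227 + (49 + 4004 + 14*(-177 - 176)) = 19*I*√227 + (49 + 4004 + 14*(-353)) = 19*I*√227 + (49 + 4004 - 4942) = 19*I*√227 - 889 = -889 + 19*I*√227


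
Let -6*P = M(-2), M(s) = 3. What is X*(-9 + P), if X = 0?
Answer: 0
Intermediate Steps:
P = -1/2 (P = -1/6*3 = -1/2 ≈ -0.50000)
X*(-9 + P) = 0*(-9 - 1/2) = 0*(-19/2) = 0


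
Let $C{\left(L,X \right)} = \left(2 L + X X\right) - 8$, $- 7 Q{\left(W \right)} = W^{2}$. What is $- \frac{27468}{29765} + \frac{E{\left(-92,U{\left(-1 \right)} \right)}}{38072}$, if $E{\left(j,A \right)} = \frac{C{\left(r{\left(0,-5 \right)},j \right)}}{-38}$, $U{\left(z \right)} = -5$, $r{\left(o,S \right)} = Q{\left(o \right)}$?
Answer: $- \frac{4998829661}{5382762130} \approx -0.92867$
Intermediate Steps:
$Q{\left(W \right)} = - \frac{W^{2}}{7}$
$r{\left(o,S \right)} = - \frac{o^{2}}{7}$
$C{\left(L,X \right)} = -8 + X^{2} + 2 L$ ($C{\left(L,X \right)} = \left(2 L + X^{2}\right) - 8 = \left(X^{2} + 2 L\right) - 8 = -8 + X^{2} + 2 L$)
$E{\left(j,A \right)} = \frac{4}{19} - \frac{j^{2}}{38}$ ($E{\left(j,A \right)} = \frac{-8 + j^{2} + 2 \left(- \frac{0^{2}}{7}\right)}{-38} = \left(-8 + j^{2} + 2 \left(\left(- \frac{1}{7}\right) 0\right)\right) \left(- \frac{1}{38}\right) = \left(-8 + j^{2} + 2 \cdot 0\right) \left(- \frac{1}{38}\right) = \left(-8 + j^{2} + 0\right) \left(- \frac{1}{38}\right) = \left(-8 + j^{2}\right) \left(- \frac{1}{38}\right) = \frac{4}{19} - \frac{j^{2}}{38}$)
$- \frac{27468}{29765} + \frac{E{\left(-92,U{\left(-1 \right)} \right)}}{38072} = - \frac{27468}{29765} + \frac{\frac{4}{19} - \frac{\left(-92\right)^{2}}{38}}{38072} = \left(-27468\right) \frac{1}{29765} + \left(\frac{4}{19} - \frac{4232}{19}\right) \frac{1}{38072} = - \frac{27468}{29765} + \left(\frac{4}{19} - \frac{4232}{19}\right) \frac{1}{38072} = - \frac{27468}{29765} - \frac{1057}{180842} = - \frac{4998829661}{5382762130}$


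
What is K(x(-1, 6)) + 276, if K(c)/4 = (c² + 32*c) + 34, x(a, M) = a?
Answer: 288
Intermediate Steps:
K(c) = 136 + 4*c² + 128*c (K(c) = 4*((c² + 32*c) + 34) = 4*(34 + c² + 32*c) = 136 + 4*c² + 128*c)
K(x(-1, 6)) + 276 = (136 + 4*(-1)² + 128*(-1)) + 276 = (136 + 4*1 - 128) + 276 = (136 + 4 - 128) + 276 = 12 + 276 = 288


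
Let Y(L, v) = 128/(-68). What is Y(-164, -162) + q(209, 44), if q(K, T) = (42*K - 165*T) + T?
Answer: 26522/17 ≈ 1560.1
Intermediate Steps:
Y(L, v) = -32/17 (Y(L, v) = 128*(-1/68) = -32/17)
q(K, T) = -164*T + 42*K (q(K, T) = (-165*T + 42*K) + T = -164*T + 42*K)
Y(-164, -162) + q(209, 44) = -32/17 + (-164*44 + 42*209) = -32/17 + (-7216 + 8778) = -32/17 + 1562 = 26522/17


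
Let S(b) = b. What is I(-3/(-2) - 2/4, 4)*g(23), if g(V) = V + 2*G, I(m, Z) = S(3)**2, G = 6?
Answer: 315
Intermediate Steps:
I(m, Z) = 9 (I(m, Z) = 3**2 = 9)
g(V) = 12 + V (g(V) = V + 2*6 = V + 12 = 12 + V)
I(-3/(-2) - 2/4, 4)*g(23) = 9*(12 + 23) = 9*35 = 315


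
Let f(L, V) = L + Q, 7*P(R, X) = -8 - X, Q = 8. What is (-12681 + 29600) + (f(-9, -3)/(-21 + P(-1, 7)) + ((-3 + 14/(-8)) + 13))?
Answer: 5484443/324 ≈ 16927.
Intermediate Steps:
P(R, X) = -8/7 - X/7 (P(R, X) = (-8 - X)/7 = -8/7 - X/7)
f(L, V) = 8 + L (f(L, V) = L + 8 = 8 + L)
(-12681 + 29600) + (f(-9, -3)/(-21 + P(-1, 7)) + ((-3 + 14/(-8)) + 13)) = (-12681 + 29600) + ((8 - 9)/(-21 + (-8/7 - ⅐*7)) + ((-3 + 14/(-8)) + 13)) = 16919 + (-1/(-21 + (-8/7 - 1)) + ((-3 + 14*(-⅛)) + 13)) = 16919 + (-1/(-21 - 15/7) + ((-3 - 7/4) + 13)) = 16919 + (-1/(-162/7) + (-19/4 + 13)) = 16919 + (-1*(-7/162) + 33/4) = 16919 + (7/162 + 33/4) = 16919 + 2687/324 = 5484443/324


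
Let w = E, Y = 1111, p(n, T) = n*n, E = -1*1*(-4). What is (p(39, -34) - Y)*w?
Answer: 1640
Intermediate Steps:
E = 4 (E = -1*(-4) = 4)
p(n, T) = n²
w = 4
(p(39, -34) - Y)*w = (39² - 1*1111)*4 = (1521 - 1111)*4 = 410*4 = 1640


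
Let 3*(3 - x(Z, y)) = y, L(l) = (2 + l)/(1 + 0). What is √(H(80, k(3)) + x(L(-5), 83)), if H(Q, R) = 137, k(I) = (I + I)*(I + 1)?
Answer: √1011/3 ≈ 10.599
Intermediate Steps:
k(I) = 2*I*(1 + I) (k(I) = (2*I)*(1 + I) = 2*I*(1 + I))
L(l) = 2 + l (L(l) = (2 + l)/1 = (2 + l)*1 = 2 + l)
x(Z, y) = 3 - y/3
√(H(80, k(3)) + x(L(-5), 83)) = √(137 + (3 - ⅓*83)) = √(137 + (3 - 83/3)) = √(137 - 74/3) = √(337/3) = √1011/3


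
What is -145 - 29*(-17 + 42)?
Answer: -870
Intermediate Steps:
-145 - 29*(-17 + 42) = -145 - 29*25 = -145 - 725 = -870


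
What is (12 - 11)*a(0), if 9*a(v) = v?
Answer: 0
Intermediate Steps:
a(v) = v/9
(12 - 11)*a(0) = (12 - 11)*((⅑)*0) = 1*0 = 0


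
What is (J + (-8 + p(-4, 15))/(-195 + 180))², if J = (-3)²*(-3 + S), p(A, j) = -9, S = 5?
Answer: 82369/225 ≈ 366.08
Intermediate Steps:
J = 18 (J = (-3)²*(-3 + 5) = 9*2 = 18)
(J + (-8 + p(-4, 15))/(-195 + 180))² = (18 + (-8 - 9)/(-195 + 180))² = (18 - 17/(-15))² = (18 - 17*(-1/15))² = (18 + 17/15)² = (287/15)² = 82369/225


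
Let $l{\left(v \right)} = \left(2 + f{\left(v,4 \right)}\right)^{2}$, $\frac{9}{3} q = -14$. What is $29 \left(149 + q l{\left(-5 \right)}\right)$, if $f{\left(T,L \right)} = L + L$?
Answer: $- \frac{27637}{3} \approx -9212.3$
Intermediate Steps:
$q = - \frac{14}{3}$ ($q = \frac{1}{3} \left(-14\right) = - \frac{14}{3} \approx -4.6667$)
$f{\left(T,L \right)} = 2 L$
$l{\left(v \right)} = 100$ ($l{\left(v \right)} = \left(2 + 2 \cdot 4\right)^{2} = \left(2 + 8\right)^{2} = 10^{2} = 100$)
$29 \left(149 + q l{\left(-5 \right)}\right) = 29 \left(149 - \frac{1400}{3}\right) = 29 \left(- \frac{953}{3}\right) = - \frac{27637}{3}$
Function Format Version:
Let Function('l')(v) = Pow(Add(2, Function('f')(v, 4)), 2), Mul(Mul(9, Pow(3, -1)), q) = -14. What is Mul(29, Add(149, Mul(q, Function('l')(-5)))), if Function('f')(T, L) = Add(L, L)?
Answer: Rational(-27637, 3) ≈ -9212.3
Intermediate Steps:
q = Rational(-14, 3) (q = Mul(Rational(1, 3), -14) = Rational(-14, 3) ≈ -4.6667)
Function('f')(T, L) = Mul(2, L)
Function('l')(v) = 100 (Function('l')(v) = Pow(Add(2, Mul(2, 4)), 2) = Pow(Add(2, 8), 2) = Pow(10, 2) = 100)
Mul(29, Add(149, Mul(q, Function('l')(-5)))) = Mul(29, Add(149, Mul(Rational(-14, 3), 100))) = Mul(29, Add(149, Rational(-1400, 3))) = Mul(29, Rational(-953, 3)) = Rational(-27637, 3)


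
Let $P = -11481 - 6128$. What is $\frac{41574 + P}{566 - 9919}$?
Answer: $- \frac{23965}{9353} \approx -2.5623$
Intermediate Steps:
$P = -17609$
$\frac{41574 + P}{566 - 9919} = \frac{41574 - 17609}{566 - 9919} = \frac{23965}{-9353} = 23965 \left(- \frac{1}{9353}\right) = - \frac{23965}{9353}$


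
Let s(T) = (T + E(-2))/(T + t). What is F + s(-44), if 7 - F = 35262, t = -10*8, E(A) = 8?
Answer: -1092896/31 ≈ -35255.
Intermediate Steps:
t = -80
F = -35255 (F = 7 - 1*35262 = 7 - 35262 = -35255)
s(T) = (8 + T)/(-80 + T) (s(T) = (T + 8)/(T - 80) = (8 + T)/(-80 + T))
F + s(-44) = -35255 + (8 - 44)/(-80 - 44) = -35255 - 36/(-124) = -35255 - 1/124*(-36) = -35255 + 9/31 = -1092896/31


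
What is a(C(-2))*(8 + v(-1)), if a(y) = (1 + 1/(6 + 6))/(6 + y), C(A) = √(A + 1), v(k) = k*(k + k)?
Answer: 65/37 - 65*I/222 ≈ 1.7568 - 0.29279*I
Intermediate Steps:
v(k) = 2*k² (v(k) = k*(2*k) = 2*k²)
C(A) = √(1 + A)
a(y) = 13/(12*(6 + y)) (a(y) = (1 + 1/12)/(6 + y) = 13/(12*(6 + y)))
a(C(-2))*(8 + v(-1)) = (13/(12*(6 + √(1 - 2))))*(8 + 2*(-1)²) = (13/(12*(6 + √(-1))))*(8 + 2*1) = (13/(12*(6 + I)))*(8 + 2) = (13*((6 - I)/37)/12)*10 = (13*(6 - I)/444)*10 = 65*(6 - I)/222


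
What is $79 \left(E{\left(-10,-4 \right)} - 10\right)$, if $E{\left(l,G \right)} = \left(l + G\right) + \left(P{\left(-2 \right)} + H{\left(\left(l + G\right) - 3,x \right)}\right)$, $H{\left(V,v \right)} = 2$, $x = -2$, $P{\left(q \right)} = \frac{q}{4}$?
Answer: $- \frac{3555}{2} \approx -1777.5$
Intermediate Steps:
$P{\left(q \right)} = \frac{q}{4}$ ($P{\left(q \right)} = q \frac{1}{4} = \frac{q}{4}$)
$E{\left(l,G \right)} = \frac{3}{2} + G + l$ ($E{\left(l,G \right)} = \left(l + G\right) + \left(\frac{1}{4} \left(-2\right) + 2\right) = \left(G + l\right) + \left(- \frac{1}{2} + 2\right) = \left(G + l\right) + \frac{3}{2} = \frac{3}{2} + G + l$)
$79 \left(E{\left(-10,-4 \right)} - 10\right) = 79 \left(\left(\frac{3}{2} - 4 - 10\right) - 10\right) = 79 \left(- \frac{25}{2} - 10\right) = 79 \left(- \frac{45}{2}\right) = - \frac{3555}{2}$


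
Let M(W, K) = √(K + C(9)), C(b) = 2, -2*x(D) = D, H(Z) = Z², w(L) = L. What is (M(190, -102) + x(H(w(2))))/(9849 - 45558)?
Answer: 2/35709 - 10*I/35709 ≈ 5.6008e-5 - 0.00028004*I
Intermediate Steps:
x(D) = -D/2
M(W, K) = √(2 + K) (M(W, K) = √(K + 2) = √(2 + K))
(M(190, -102) + x(H(w(2))))/(9849 - 45558) = (√(2 - 102) - ½*2²)/(9849 - 45558) = (√(-100) - ½*4)/(-35709) = (10*I - 2)*(-1/35709) = (-2 + 10*I)*(-1/35709) = 2/35709 - 10*I/35709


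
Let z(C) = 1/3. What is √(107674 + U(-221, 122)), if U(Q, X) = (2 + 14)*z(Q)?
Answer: √969114/3 ≈ 328.15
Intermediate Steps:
z(C) = ⅓
U(Q, X) = 16/3 (U(Q, X) = (2 + 14)*(⅓) = 16*(⅓) = 16/3)
√(107674 + U(-221, 122)) = √(107674 + 16/3) = √(323038/3) = √969114/3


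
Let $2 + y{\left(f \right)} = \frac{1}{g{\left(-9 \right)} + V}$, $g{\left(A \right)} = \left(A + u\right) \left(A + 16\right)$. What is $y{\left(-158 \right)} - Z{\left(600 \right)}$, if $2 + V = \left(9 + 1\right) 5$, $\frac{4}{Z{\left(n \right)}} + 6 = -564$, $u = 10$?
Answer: $- \frac{6191}{3135} \approx -1.9748$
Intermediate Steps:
$Z{\left(n \right)} = - \frac{2}{285}$ ($Z{\left(n \right)} = \frac{4}{-6 - 564} = \frac{4}{-570} = 4 \left(- \frac{1}{570}\right) = - \frac{2}{285}$)
$g{\left(A \right)} = \left(10 + A\right) \left(16 + A\right)$ ($g{\left(A \right)} = \left(A + 10\right) \left(A + 16\right) = \left(10 + A\right) \left(16 + A\right)$)
$V = 48$ ($V = -2 + \left(9 + 1\right) 5 = -2 + 10 \cdot 5 = -2 + 50 = 48$)
$y{\left(f \right)} = - \frac{109}{55}$ ($y{\left(f \right)} = -2 + \frac{1}{\left(160 + \left(-9\right)^{2} + 26 \left(-9\right)\right) + 48} = -2 + \frac{1}{\left(160 + 81 - 234\right) + 48} = -2 + \frac{1}{7 + 48} = -2 + \frac{1}{55} = - \frac{109}{55}$)
$y{\left(-158 \right)} - Z{\left(600 \right)} = - \frac{109}{55} - - \frac{2}{285} = - \frac{109}{55} + \frac{2}{285} = - \frac{6191}{3135}$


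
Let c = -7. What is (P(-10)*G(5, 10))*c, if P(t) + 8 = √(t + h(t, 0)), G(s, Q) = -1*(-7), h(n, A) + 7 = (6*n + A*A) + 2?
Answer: 392 - 245*I*√3 ≈ 392.0 - 424.35*I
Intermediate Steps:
h(n, A) = -5 + A² + 6*n (h(n, A) = -7 + ((6*n + A*A) + 2) = -7 + ((6*n + A²) + 2) = -7 + ((A² + 6*n) + 2) = -7 + (2 + A² + 6*n) = -5 + A² + 6*n)
G(s, Q) = 7
P(t) = -8 + √(-5 + 7*t) (P(t) = -8 + √(t + (-5 + 0² + 6*t)) = -8 + √(t + (-5 + 0 + 6*t)) = -8 + √(t + (-5 + 6*t)) = -8 + √(-5 + 7*t))
(P(-10)*G(5, 10))*c = ((-8 + √(-5 + 7*(-10)))*7)*(-7) = ((-8 + √(-5 - 70))*7)*(-7) = ((-8 + √(-75))*7)*(-7) = ((-8 + 5*I*√3)*7)*(-7) = (-56 + 35*I*√3)*(-7) = 392 - 245*I*√3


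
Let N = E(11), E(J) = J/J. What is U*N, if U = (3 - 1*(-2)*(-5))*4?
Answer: -28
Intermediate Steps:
E(J) = 1
N = 1
U = -28 (U = (3 + 2*(-5))*4 = (3 - 10)*4 = -7*4 = -28)
U*N = -28*1 = -28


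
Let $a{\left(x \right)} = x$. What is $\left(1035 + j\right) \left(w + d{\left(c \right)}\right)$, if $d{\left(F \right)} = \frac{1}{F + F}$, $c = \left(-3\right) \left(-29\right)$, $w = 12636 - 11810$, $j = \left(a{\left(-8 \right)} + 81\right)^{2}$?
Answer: $\frac{457332950}{87} \approx 5.2567 \cdot 10^{6}$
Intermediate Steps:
$j = 5329$ ($j = \left(-8 + 81\right)^{2} = 73^{2} = 5329$)
$w = 826$
$c = 87$
$d{\left(F \right)} = \frac{1}{2 F}$
$\left(1035 + j\right) \left(w + d{\left(c \right)}\right) = \left(1035 + 5329\right) \left(826 + \frac{1}{2 \cdot 87}\right) = 6364 \left(826 + \frac{1}{2} \cdot \frac{1}{87}\right) = 6364 \left(826 + \frac{1}{174}\right) = 6364 \cdot \frac{143725}{174} = \frac{457332950}{87}$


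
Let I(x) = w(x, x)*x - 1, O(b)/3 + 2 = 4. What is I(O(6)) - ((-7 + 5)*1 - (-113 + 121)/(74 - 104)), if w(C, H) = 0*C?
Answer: 11/15 ≈ 0.73333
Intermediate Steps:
w(C, H) = 0
O(b) = 6 (O(b) = -6 + 3*4 = -6 + 12 = 6)
I(x) = -1 (I(x) = 0*x - 1 = 0 - 1 = -1)
I(O(6)) - ((-7 + 5)*1 - (-113 + 121)/(74 - 104)) = -1 - ((-7 + 5)*1 - (-113 + 121)/(74 - 104)) = -1 - (-2*1 - 8/(-30)) = -1 - (-2 - 8*(-1)/30) = -1 - (-2 - 1*(-4/15)) = -1 - (-2 + 4/15) = -1 - 1*(-26/15) = -1 + 26/15 = 11/15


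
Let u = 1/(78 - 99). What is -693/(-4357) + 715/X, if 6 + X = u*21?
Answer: -3110404/30499 ≈ -101.98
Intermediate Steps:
u = -1/21 (u = 1/(-21) = -1/21 ≈ -0.047619)
X = -7 (X = -6 - 1/21*21 = -6 - 1 = -7)
-693/(-4357) + 715/X = -693/(-4357) + 715/(-7) = -693*(-1/4357) + 715*(-⅐) = 693/4357 - 715/7 = -3110404/30499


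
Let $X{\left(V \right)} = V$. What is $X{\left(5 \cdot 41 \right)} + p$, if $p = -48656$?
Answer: $-48451$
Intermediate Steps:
$X{\left(5 \cdot 41 \right)} + p = 5 \cdot 41 - 48656 = 205 - 48656 = -48451$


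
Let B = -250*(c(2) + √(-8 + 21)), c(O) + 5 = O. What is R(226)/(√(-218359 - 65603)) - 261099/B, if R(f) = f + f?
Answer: 783297/1000 + 261099*√13/1000 - 226*I*√283962/141981 ≈ 1724.7 - 0.84822*I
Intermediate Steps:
R(f) = 2*f
c(O) = -5 + O
B = 750 - 250*√13 (B = -250*((-5 + 2) + √(-8 + 21)) = -250*(-3 + √13) = 750 - 250*√13 ≈ -151.39)
R(226)/(√(-218359 - 65603)) - 261099/B = (2*226)/(√(-218359 - 65603)) - 261099/(750 - 250*√13) = 452/(√(-283962)) - 261099/(750 - 250*√13) = 452/((I*√283962)) - 261099/(750 - 250*√13) = 452*(-I*√283962/283962) - 261099/(750 - 250*√13) = -226*I*√283962/141981 - 261099/(750 - 250*√13) = -261099/(750 - 250*√13) - 226*I*√283962/141981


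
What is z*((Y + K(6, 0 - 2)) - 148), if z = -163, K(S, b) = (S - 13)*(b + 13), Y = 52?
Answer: 28199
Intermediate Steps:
K(S, b) = (-13 + S)*(13 + b)
z*((Y + K(6, 0 - 2)) - 148) = -163*((52 + (-169 - 13*(0 - 2) + 13*6 + 6*(0 - 2))) - 148) = -163*((52 + (-169 - 13*(-2) + 78 + 6*(-2))) - 148) = -163*((52 + (-169 + 26 + 78 - 12)) - 148) = -163*((52 - 77) - 148) = -163*(-25 - 148) = -163*(-173) = 28199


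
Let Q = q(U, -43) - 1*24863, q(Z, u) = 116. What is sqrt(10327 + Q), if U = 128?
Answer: 2*I*sqrt(3605) ≈ 120.08*I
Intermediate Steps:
Q = -24747 (Q = 116 - 1*24863 = 116 - 24863 = -24747)
sqrt(10327 + Q) = sqrt(10327 - 24747) = sqrt(-14420) = 2*I*sqrt(3605)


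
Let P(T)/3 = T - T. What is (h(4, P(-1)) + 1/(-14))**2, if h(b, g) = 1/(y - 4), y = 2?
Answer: 16/49 ≈ 0.32653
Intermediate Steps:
P(T) = 0 (P(T) = 3*(T - T) = 3*0 = 0)
h(b, g) = -1/2 (h(b, g) = 1/(2 - 4) = 1/(-2) = -1/2)
(h(4, P(-1)) + 1/(-14))**2 = (-1/2 + 1/(-14))**2 = (-1/2 - 1/14)**2 = (-4/7)**2 = 16/49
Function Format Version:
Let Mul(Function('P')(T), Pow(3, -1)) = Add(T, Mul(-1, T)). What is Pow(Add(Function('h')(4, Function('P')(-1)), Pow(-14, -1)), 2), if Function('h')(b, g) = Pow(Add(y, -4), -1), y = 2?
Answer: Rational(16, 49) ≈ 0.32653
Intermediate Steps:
Function('P')(T) = 0 (Function('P')(T) = Mul(3, Add(T, Mul(-1, T))) = Mul(3, 0) = 0)
Function('h')(b, g) = Rational(-1, 2) (Function('h')(b, g) = Pow(Add(2, -4), -1) = Pow(-2, -1) = Rational(-1, 2))
Pow(Add(Function('h')(4, Function('P')(-1)), Pow(-14, -1)), 2) = Pow(Add(Rational(-1, 2), Pow(-14, -1)), 2) = Pow(Add(Rational(-1, 2), Rational(-1, 14)), 2) = Pow(Rational(-4, 7), 2) = Rational(16, 49)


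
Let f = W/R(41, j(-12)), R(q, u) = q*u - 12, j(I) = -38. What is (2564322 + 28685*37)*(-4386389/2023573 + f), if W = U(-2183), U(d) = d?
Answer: -57021600919401/20235730 ≈ -2.8179e+6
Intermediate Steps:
W = -2183
R(q, u) = -12 + q*u
f = 2183/1570 (f = -2183/(-12 + 41*(-38)) = -2183/(-12 - 1558) = -2183/(-1570) = -2183*(-1/1570) = 2183/1570 ≈ 1.3904)
(2564322 + 28685*37)*(-4386389/2023573 + f) = (2564322 + 28685*37)*(-4386389/2023573 + 2183/1570) = (2564322 + 1061345)*(-4386389*1/2023573 + 2183/1570) = 3625667*(-4386389/2023573 + 2183/1570) = 3625667*(-15727203/20235730) = -57021600919401/20235730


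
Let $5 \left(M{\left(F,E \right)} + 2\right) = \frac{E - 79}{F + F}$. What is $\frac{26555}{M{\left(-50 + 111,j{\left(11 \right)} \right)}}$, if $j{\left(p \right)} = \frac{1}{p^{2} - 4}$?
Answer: $- \frac{947615175}{75991} \approx -12470.0$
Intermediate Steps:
$j{\left(p \right)} = \frac{1}{-4 + p^{2}}$
$M{\left(F,E \right)} = -2 + \frac{-79 + E}{10 F}$ ($M{\left(F,E \right)} = -2 + \frac{\left(E - 79\right) \frac{1}{F + F}}{5} = -2 + \frac{\left(-79 + E\right) \frac{1}{2 F}}{5} = -2 + \frac{\frac{1}{2} \frac{1}{F} \left(-79 + E\right)}{5} = -2 + \frac{-79 + E}{10 F}$)
$\frac{26555}{M{\left(-50 + 111,j{\left(11 \right)} \right)}} = \frac{26555}{\frac{1}{10} \frac{1}{-50 + 111} \left(-79 + \frac{1}{-4 + 11^{2}} - 20 \left(-50 + 111\right)\right)} = \frac{26555}{\frac{1}{10} \cdot \frac{1}{61} \left(-79 + \frac{1}{-4 + 121} - 1220\right)} = \frac{26555}{\frac{1}{10} \cdot \frac{1}{61} \left(-79 + \frac{1}{117} - 1220\right)} = \frac{26555}{\frac{1}{10} \cdot \frac{1}{61} \left(- \frac{151982}{117}\right)} = \frac{26555}{- \frac{75991}{35685}} = 26555 \left(- \frac{35685}{75991}\right) = - \frac{947615175}{75991}$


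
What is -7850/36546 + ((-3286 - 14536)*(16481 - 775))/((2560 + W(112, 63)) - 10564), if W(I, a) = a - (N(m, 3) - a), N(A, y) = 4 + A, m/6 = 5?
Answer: 1278701747009/36143994 ≈ 35378.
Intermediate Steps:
m = 30 (m = 6*5 = 30)
W(I, a) = -34 + 2*a (W(I, a) = a - ((4 + 30) - a) = a - (34 - a) = a + (-34 + a) = -34 + 2*a)
-7850/36546 + ((-3286 - 14536)*(16481 - 775))/((2560 + W(112, 63)) - 10564) = -7850/36546 + ((-3286 - 14536)*(16481 - 775))/((2560 + (-34 + 2*63)) - 10564) = -7850*1/36546 + (-17822*15706)/((2560 + (-34 + 126)) - 10564) = -3925/18273 - 279912332/((2560 + 92) - 10564) = -3925/18273 - 279912332/(2652 - 10564) = -3925/18273 - 279912332/(-7912) = -3925/18273 - 279912332*(-1/7912) = -3925/18273 + 69978083/1978 = 1278701747009/36143994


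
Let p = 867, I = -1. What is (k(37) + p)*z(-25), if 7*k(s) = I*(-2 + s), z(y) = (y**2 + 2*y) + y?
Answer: 474100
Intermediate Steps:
z(y) = y**2 + 3*y
k(s) = 2/7 - s/7 (k(s) = (-(-2 + s))/7 = (2 - s)/7 = 2/7 - s/7)
(k(37) + p)*z(-25) = ((2/7 - 1/7*37) + 867)*(-25*(3 - 25)) = ((2/7 - 37/7) + 867)*(-25*(-22)) = (-5 + 867)*550 = 862*550 = 474100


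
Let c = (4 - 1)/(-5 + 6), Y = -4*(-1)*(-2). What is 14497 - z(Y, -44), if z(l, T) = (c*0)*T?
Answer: 14497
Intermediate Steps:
Y = -8 (Y = 4*(-2) = -8)
c = 3 (c = 3/1 = 3*1 = 3)
z(l, T) = 0 (z(l, T) = (3*0)*T = 0*T = 0)
14497 - z(Y, -44) = 14497 - 1*0 = 14497 + 0 = 14497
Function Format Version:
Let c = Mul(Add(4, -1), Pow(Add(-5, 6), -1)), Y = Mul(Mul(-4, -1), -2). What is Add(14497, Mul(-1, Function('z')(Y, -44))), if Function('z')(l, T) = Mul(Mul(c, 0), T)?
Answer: 14497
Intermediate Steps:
Y = -8 (Y = Mul(4, -2) = -8)
c = 3 (c = Mul(3, Pow(1, -1)) = Mul(3, 1) = 3)
Function('z')(l, T) = 0 (Function('z')(l, T) = Mul(Mul(3, 0), T) = Mul(0, T) = 0)
Add(14497, Mul(-1, Function('z')(Y, -44))) = Add(14497, Mul(-1, 0)) = Add(14497, 0) = 14497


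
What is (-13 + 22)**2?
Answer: 81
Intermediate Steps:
(-13 + 22)**2 = 9**2 = 81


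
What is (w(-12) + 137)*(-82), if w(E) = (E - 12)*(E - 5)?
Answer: -44690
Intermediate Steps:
w(E) = (-12 + E)*(-5 + E)
(w(-12) + 137)*(-82) = ((60 + (-12)**2 - 17*(-12)) + 137)*(-82) = ((60 + 144 + 204) + 137)*(-82) = (408 + 137)*(-82) = 545*(-82) = -44690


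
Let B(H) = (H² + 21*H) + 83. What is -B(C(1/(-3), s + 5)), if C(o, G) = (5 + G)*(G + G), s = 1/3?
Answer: -1178275/81 ≈ -14547.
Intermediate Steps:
s = ⅓ ≈ 0.33333
C(o, G) = 2*G*(5 + G) (C(o, G) = (5 + G)*(2*G) = 2*G*(5 + G))
B(H) = 83 + H² + 21*H
-B(C(1/(-3), s + 5)) = -(83 + (2*(⅓ + 5)*(5 + (⅓ + 5)))² + 21*(2*(⅓ + 5)*(5 + (⅓ + 5)))) = -(83 + (2*(16/3)*(5 + 16/3))² + 21*(2*(16/3)*(5 + 16/3))) = -(83 + (2*(16/3)*(31/3))² + 21*(2*(16/3)*(31/3))) = -(83 + (992/9)² + 21*(992/9)) = -(83 + 984064/81 + 6944/3) = -1*1178275/81 = -1178275/81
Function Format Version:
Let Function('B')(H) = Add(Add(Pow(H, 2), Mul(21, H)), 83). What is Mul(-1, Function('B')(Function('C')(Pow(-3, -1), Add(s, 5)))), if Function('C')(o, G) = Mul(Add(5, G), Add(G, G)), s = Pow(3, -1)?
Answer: Rational(-1178275, 81) ≈ -14547.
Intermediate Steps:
s = Rational(1, 3) ≈ 0.33333
Function('C')(o, G) = Mul(2, G, Add(5, G)) (Function('C')(o, G) = Mul(Add(5, G), Mul(2, G)) = Mul(2, G, Add(5, G)))
Function('B')(H) = Add(83, Pow(H, 2), Mul(21, H))
Mul(-1, Function('B')(Function('C')(Pow(-3, -1), Add(s, 5)))) = Mul(-1, Add(83, Pow(Mul(2, Add(Rational(1, 3), 5), Add(5, Add(Rational(1, 3), 5))), 2), Mul(21, Mul(2, Add(Rational(1, 3), 5), Add(5, Add(Rational(1, 3), 5)))))) = Mul(-1, Add(83, Pow(Mul(2, Rational(16, 3), Add(5, Rational(16, 3))), 2), Mul(21, Mul(2, Rational(16, 3), Add(5, Rational(16, 3)))))) = Mul(-1, Add(83, Pow(Mul(2, Rational(16, 3), Rational(31, 3)), 2), Mul(21, Mul(2, Rational(16, 3), Rational(31, 3))))) = Mul(-1, Add(83, Pow(Rational(992, 9), 2), Mul(21, Rational(992, 9)))) = Mul(-1, Add(83, Rational(984064, 81), Rational(6944, 3))) = Mul(-1, Rational(1178275, 81)) = Rational(-1178275, 81)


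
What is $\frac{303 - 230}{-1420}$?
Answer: $- \frac{73}{1420} \approx -0.051408$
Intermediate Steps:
$\frac{303 - 230}{-1420} = 73 \left(- \frac{1}{1420}\right) = - \frac{73}{1420}$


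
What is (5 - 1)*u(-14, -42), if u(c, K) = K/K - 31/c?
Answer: 90/7 ≈ 12.857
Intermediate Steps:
u(c, K) = 1 - 31/c
(5 - 1)*u(-14, -42) = (5 - 1)*((-31 - 14)/(-14)) = 4*(-1/14*(-45)) = 4*(45/14) = 90/7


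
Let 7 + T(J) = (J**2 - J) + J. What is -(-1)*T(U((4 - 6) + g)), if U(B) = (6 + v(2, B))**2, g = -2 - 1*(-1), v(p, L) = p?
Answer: 4089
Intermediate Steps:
g = -1 (g = -2 + 1 = -1)
U(B) = 64 (U(B) = (6 + 2)**2 = 8**2 = 64)
T(J) = -7 + J**2 (T(J) = -7 + ((J**2 - J) + J) = -7 + J**2)
-(-1)*T(U((4 - 6) + g)) = -(-1)*(-7 + 64**2) = -(-1)*(-7 + 4096) = -(-1)*4089 = -1*(-4089) = 4089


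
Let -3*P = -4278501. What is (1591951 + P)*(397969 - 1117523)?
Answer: -2171698879372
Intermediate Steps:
P = 1426167 (P = -1/3*(-4278501) = 1426167)
(1591951 + P)*(397969 - 1117523) = (1591951 + 1426167)*(397969 - 1117523) = 3018118*(-719554) = -2171698879372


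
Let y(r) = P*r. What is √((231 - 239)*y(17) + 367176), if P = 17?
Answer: 8*√5701 ≈ 604.04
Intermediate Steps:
y(r) = 17*r
√((231 - 239)*y(17) + 367176) = √((231 - 239)*(17*17) + 367176) = √(-8*289 + 367176) = √(-2312 + 367176) = √364864 = 8*√5701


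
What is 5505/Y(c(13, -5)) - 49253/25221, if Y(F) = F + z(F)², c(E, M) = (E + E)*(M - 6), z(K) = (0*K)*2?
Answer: -152927963/7213206 ≈ -21.201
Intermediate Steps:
z(K) = 0 (z(K) = 0*2 = 0)
c(E, M) = 2*E*(-6 + M) (c(E, M) = (2*E)*(-6 + M) = 2*E*(-6 + M))
Y(F) = F (Y(F) = F + 0² = F + 0 = F)
5505/Y(c(13, -5)) - 49253/25221 = 5505/((2*13*(-6 - 5))) - 49253/25221 = 5505/((2*13*(-11))) - 49253*1/25221 = 5505/(-286) - 49253/25221 = 5505*(-1/286) - 49253/25221 = -5505/286 - 49253/25221 = -152927963/7213206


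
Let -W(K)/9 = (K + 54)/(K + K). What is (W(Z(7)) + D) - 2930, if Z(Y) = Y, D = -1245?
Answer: -58999/14 ≈ -4214.2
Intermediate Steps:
W(K) = -9*(54 + K)/(2*K) (W(K) = -9*(K + 54)/(K + K) = -9*(54 + K)/(2*K))
(W(Z(7)) + D) - 2930 = ((-9/2 - 243/7) - 1245) - 2930 = (-549/14 - 1245) - 2930 = -17979/14 - 2930 = -58999/14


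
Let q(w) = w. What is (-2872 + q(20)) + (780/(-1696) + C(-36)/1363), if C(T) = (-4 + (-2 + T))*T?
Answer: -1647829721/577912 ≈ -2851.4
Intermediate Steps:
C(T) = T*(-6 + T) (C(T) = (-6 + T)*T = T*(-6 + T))
(-2872 + q(20)) + (780/(-1696) + C(-36)/1363) = (-2872 + 20) + (780/(-1696) - 36*(-6 - 36)/1363) = -2852 + (780*(-1/1696) - 36*(-42)*(1/1363)) = -2852 + (-195/424 + 1512*(1/1363)) = -2852 + (-195/424 + 1512/1363) = -2852 + 375303/577912 = -1647829721/577912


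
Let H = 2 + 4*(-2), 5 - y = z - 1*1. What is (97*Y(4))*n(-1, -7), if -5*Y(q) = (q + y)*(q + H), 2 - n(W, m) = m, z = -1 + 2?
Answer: 15714/5 ≈ 3142.8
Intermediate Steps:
z = 1
n(W, m) = 2 - m
y = 5 (y = 5 - (1 - 1*1) = 5 - (1 - 1) = 5 - 1*0 = 5 + 0 = 5)
H = -6 (H = 2 - 8 = -6)
Y(q) = -(-6 + q)*(5 + q)/5 (Y(q) = -(q + 5)*(q - 6)/5 = -(5 + q)*(-6 + q)/5 = -(-6 + q)*(5 + q)/5)
(97*Y(4))*n(-1, -7) = (97*(6 - ⅕*4² + (⅕)*4))*(2 - 1*(-7)) = (97*(6 - ⅕*16 + ⅘))*(2 + 7) = (97*(6 - 16/5 + ⅘))*9 = (97*(18/5))*9 = (1746/5)*9 = 15714/5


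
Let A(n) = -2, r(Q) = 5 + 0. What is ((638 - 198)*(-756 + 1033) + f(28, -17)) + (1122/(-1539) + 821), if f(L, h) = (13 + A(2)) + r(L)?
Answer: 62953447/513 ≈ 1.2272e+5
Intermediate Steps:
r(Q) = 5
f(L, h) = 16 (f(L, h) = (13 - 2) + 5 = 11 + 5 = 16)
((638 - 198)*(-756 + 1033) + f(28, -17)) + (1122/(-1539) + 821) = ((638 - 198)*(-756 + 1033) + 16) + (1122/(-1539) + 821) = (440*277 + 16) + (1122*(-1/1539) + 821) = (121880 + 16) + (-374/513 + 821) = 121896 + 420799/513 = 62953447/513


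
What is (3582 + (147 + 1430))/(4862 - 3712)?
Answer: 5159/1150 ≈ 4.4861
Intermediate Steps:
(3582 + (147 + 1430))/(4862 - 3712) = (3582 + 1577)/1150 = 5159*(1/1150) = 5159/1150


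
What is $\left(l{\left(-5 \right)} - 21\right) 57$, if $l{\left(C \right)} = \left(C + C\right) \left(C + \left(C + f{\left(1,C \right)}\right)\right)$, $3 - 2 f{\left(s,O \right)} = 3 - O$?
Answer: $5928$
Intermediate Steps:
$f{\left(s,O \right)} = \frac{O}{2}$ ($f{\left(s,O \right)} = \frac{3}{2} - \frac{3 - O}{2} = \frac{3}{2} + \left(- \frac{3}{2} + \frac{O}{2}\right) = \frac{O}{2}$)
$l{\left(C \right)} = 5 C^{2}$ ($l{\left(C \right)} = \left(C + C\right) \left(C + \left(C + \frac{C}{2}\right)\right) = 2 C \left(C + \frac{3 C}{2}\right) = 2 C \frac{5 C}{2} = 5 C^{2}$)
$\left(l{\left(-5 \right)} - 21\right) 57 = \left(5 \left(-5\right)^{2} - 21\right) 57 = \left(5 \cdot 25 + \left(-37 + 16\right)\right) 57 = \left(125 - 21\right) 57 = 104 \cdot 57 = 5928$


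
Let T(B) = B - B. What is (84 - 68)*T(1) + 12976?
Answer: 12976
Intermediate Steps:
T(B) = 0
(84 - 68)*T(1) + 12976 = (84 - 68)*0 + 12976 = 16*0 + 12976 = 0 + 12976 = 12976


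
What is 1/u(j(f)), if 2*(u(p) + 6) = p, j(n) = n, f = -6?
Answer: -1/9 ≈ -0.11111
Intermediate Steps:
u(p) = -6 + p/2
1/u(j(f)) = 1/(-6 + (1/2)*(-6)) = 1/(-6 - 3) = 1/(-9) = -1/9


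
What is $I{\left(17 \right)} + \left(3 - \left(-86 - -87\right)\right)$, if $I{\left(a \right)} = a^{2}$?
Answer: $291$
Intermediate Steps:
$I{\left(17 \right)} + \left(3 - \left(-86 - -87\right)\right) = 17^{2} + \left(3 - \left(-86 - -87\right)\right) = 289 + \left(3 - \left(-86 + 87\right)\right) = 289 + \left(3 - 1\right) = 289 + 2 = 291$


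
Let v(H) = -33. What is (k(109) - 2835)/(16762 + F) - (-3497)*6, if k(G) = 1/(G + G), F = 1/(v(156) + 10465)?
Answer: 399910951180766/19059869165 ≈ 20982.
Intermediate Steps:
F = 1/10432 (F = 1/(-33 + 10465) = 1/10432 ≈ 9.5859e-5)
k(G) = 1/(2*G)
(k(109) - 2835)/(16762 + F) - (-3497)*6 = ((½)/109 - 2835)/(16762 + 1/10432) - (-3497)*6 = ((½)*(1/109) - 2835)/(174861185/10432) - 1*(-20982) = (1/218 - 2835)*(10432/174861185) + 20982 = -618029/218*10432/174861185 + 20982 = -3223639264/19059869165 + 20982 = 399910951180766/19059869165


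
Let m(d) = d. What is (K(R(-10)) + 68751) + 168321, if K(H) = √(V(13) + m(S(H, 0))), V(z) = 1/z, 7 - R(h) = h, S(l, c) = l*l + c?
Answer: 237072 + √48854/13 ≈ 2.3709e+5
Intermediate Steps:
S(l, c) = c + l² (S(l, c) = l² + c = c + l²)
R(h) = 7 - h
K(H) = √(1/13 + H²) (K(H) = √(1/13 + (0 + H²)) = √(1/13 + H²))
(K(R(-10)) + 68751) + 168321 = (√(13 + 169*(7 - 1*(-10))²)/13 + 68751) + 168321 = (√(13 + 169*(7 + 10)²)/13 + 68751) + 168321 = (√(13 + 169*17²)/13 + 68751) + 168321 = (√(13 + 169*289)/13 + 68751) + 168321 = (√(13 + 48841)/13 + 68751) + 168321 = (√48854/13 + 68751) + 168321 = (68751 + √48854/13) + 168321 = 237072 + √48854/13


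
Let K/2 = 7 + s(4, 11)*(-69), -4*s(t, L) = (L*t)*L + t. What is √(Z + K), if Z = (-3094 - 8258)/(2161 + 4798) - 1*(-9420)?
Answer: √1272116181302/6959 ≈ 162.08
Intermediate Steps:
s(t, L) = -t/4 - t*L²/4 (s(t, L) = -((L*t)*L + t)/4 = -(t*L² + t)/4 = -(t + t*L²)/4 = -t/4 - t*L²/4)
K = 16850 (K = 2*(7 - ¼*4*(1 + 11²)*(-69)) = 2*(7 - ¼*4*(1 + 121)*(-69)) = 2*(7 - ¼*4*122*(-69)) = 2*(7 - 122*(-69)) = 2*(7 + 8418) = 2*8425 = 16850)
Z = 65542428/6959 (Z = -11352/6959 + 9420 = 65542428/6959 ≈ 9418.4)
√(Z + K) = √(65542428/6959 + 16850) = √(182801578/6959) = √1272116181302/6959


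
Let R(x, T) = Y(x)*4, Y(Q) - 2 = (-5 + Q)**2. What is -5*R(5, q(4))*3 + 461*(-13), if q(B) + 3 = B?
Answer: -6113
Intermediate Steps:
Y(Q) = 2 + (-5 + Q)**2
q(B) = -3 + B
R(x, T) = 8 + 4*(-5 + x)**2 (R(x, T) = (2 + (-5 + x)**2)*4 = 8 + 4*(-5 + x)**2)
-5*R(5, q(4))*3 + 461*(-13) = -5*(8 + 4*(-5 + 5)**2)*3 + 461*(-13) = -5*(8 + 4*0**2)*3 - 5993 = -5*(8 + 4*0)*3 - 5993 = -5*(8 + 0)*3 - 5993 = -5*8*3 - 5993 = -40*3 - 5993 = -120 - 5993 = -6113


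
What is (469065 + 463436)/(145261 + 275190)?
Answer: 49079/22129 ≈ 2.2179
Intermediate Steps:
(469065 + 463436)/(145261 + 275190) = 932501/420451 = 932501*(1/420451) = 49079/22129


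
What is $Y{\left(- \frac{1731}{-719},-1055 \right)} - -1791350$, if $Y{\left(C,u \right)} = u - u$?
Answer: $1791350$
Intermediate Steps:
$Y{\left(C,u \right)} = 0$
$Y{\left(- \frac{1731}{-719},-1055 \right)} - -1791350 = 0 - -1791350 = 0 + 1791350 = 1791350$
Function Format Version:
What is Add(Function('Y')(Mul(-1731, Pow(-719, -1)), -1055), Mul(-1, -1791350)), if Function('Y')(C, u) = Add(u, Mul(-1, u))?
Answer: 1791350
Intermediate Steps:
Function('Y')(C, u) = 0
Add(Function('Y')(Mul(-1731, Pow(-719, -1)), -1055), Mul(-1, -1791350)) = Add(0, Mul(-1, -1791350)) = Add(0, 1791350) = 1791350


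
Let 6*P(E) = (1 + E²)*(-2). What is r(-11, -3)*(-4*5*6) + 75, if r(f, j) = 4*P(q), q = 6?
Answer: 5995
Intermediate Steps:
P(E) = -⅓ - E²/3 (P(E) = ((1 + E²)*(-2))/6 = (-2 - 2*E²)/6 = -⅓ - E²/3)
r(f, j) = -148/3 (r(f, j) = 4*(-⅓ - ⅓*6²) = 4*(-⅓ - ⅓*36) = 4*(-⅓ - 12) = 4*(-37/3) = -148/3)
r(-11, -3)*(-4*5*6) + 75 = -148*(-4*5)*6/3 + 75 = -(-2960)*6/3 + 75 = -148/3*(-120) + 75 = 5920 + 75 = 5995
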